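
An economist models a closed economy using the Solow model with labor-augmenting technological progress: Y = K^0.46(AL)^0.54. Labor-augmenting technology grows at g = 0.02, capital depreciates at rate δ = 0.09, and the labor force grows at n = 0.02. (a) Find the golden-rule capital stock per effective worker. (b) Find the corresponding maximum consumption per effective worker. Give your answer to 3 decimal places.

(a) k_gold ≈ 10.383; (b) c_gold ≈ 1.585

The effective depreciation rate is n + g + δ = 0.02 + 0.02 + 0.09 = 0.13.
Setting f'(k) = n+g+δ gives 0.46·k^(0.46−1) = 0.13, hence k_gold = (0.46/0.13)^(1/0.54) ≈ 10.3830.
y_gold = 10.3830^0.46 ≈ 2.9343; c_gold = y_gold − 0.13·k_gold ≈ 1.5845.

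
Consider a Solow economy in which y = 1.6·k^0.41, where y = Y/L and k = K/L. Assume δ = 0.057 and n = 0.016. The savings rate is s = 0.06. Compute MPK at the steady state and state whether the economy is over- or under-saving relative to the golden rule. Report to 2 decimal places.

The effective depreciation rate is n + δ = 0.016 + 0.057 = 0.073.
Steady-state k*: s·A·k^0.41 = 0.073·k gives k* = (0.06·1.6/0.073)^(1/0.59) ≈ 1.5908.
MPK = 0.41·1.6·1.5908^(-0.59) ≈ 0.4988.
MPK > n+δ = 0.073, so the economy is dynamically efficient (under-saving).

under-saving; MPK ≈ 0.50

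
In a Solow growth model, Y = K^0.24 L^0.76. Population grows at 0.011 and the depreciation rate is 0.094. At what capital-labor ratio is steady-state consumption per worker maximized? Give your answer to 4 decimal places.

The effective depreciation rate is n + δ = 0.011 + 0.094 = 0.105.
Golden rule sets MPK = n+δ: 0.24·k^(0.24−1) = 0.105, so k_gold = (0.24/0.105)^(1/0.76) ≈ 2.9675.

k_gold ≈ 2.9675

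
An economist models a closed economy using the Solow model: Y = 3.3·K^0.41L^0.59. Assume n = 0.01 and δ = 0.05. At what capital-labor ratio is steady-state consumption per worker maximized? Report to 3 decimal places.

The effective depreciation rate is n + δ = 0.01 + 0.05 = 0.06.
Golden rule sets MPK = n+δ: 0.41·3.3·k^(0.41−1) = 0.06, so k_gold = (0.41·3.3/0.06)^(1/0.59) ≈ 196.5480.

k_gold ≈ 196.548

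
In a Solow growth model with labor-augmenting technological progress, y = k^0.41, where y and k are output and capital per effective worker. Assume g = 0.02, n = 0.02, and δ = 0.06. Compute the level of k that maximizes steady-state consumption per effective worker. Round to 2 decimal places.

k_gold ≈ 10.93

The effective depreciation rate is n + g + δ = 0.02 + 0.02 + 0.06 = 0.1.
At the golden rule the marginal product of capital equals n+g+δ: 0.41·k^(0.41−1) = 0.1. Solving, k_gold = (0.41/0.1)^(1/0.59) ≈ 10.9299.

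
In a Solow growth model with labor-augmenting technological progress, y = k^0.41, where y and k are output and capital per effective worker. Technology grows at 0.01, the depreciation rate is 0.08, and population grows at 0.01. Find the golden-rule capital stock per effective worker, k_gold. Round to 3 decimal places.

Break-even investment rate: n + g + δ = 0.01 + 0.01 + 0.08 = 0.1.
Golden rule sets MPK = n+g+δ: 0.41·k^(0.41−1) = 0.1, so k_gold = (0.41/0.1)^(1/0.59) ≈ 10.9299.

k_gold ≈ 10.930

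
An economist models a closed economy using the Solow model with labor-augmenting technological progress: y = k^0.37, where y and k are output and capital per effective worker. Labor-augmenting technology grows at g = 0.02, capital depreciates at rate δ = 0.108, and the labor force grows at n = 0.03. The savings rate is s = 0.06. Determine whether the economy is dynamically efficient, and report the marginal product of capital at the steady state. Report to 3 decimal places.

Capital per effective worker breaks even when investment replaces (n + g + δ)·k; here n + g + δ = 0.158.
Steady-state k*: s·k^0.37 = 0.158·k gives k* = (0.06/0.158)^(1/0.63) ≈ 0.2150.
MPK = 0.37·0.2150^(-0.63) ≈ 0.9743.
MPK > n+g+δ = 0.158, so the economy is dynamically efficient (under-saving).

dynamically efficient; MPK ≈ 0.974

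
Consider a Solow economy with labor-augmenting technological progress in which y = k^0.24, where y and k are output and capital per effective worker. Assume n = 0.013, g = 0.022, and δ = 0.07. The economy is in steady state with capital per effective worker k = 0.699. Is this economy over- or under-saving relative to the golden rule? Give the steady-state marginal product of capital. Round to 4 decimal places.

The effective depreciation rate is n + g + δ = 0.013 + 0.022 + 0.07 = 0.105.
MPK = 0.24·k^(0.24−1) = 0.24·0.699^(-0.76) ≈ 0.3151.
MPK > 0.105, so the economy is dynamically efficient (under-saving).

under-saving; MPK ≈ 0.3151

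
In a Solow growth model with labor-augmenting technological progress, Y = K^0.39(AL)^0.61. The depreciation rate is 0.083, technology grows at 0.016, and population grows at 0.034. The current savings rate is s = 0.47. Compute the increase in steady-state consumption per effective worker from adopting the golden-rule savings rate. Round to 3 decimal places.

The effective depreciation rate is n + g + δ = 0.034 + 0.016 + 0.083 = 0.133.
Current steady state (s = 0.47): k* = (0.47/0.133)^(1/0.61) ≈ 7.9207, y* = 7.9207^0.39 ≈ 2.2414, c* = (1−0.47)·2.2414 ≈ 1.1879.
Setting f'(k) = n+g+δ gives 0.39·k^(0.39−1) = 0.133, hence k_gold = (0.39/0.133)^(1/0.61) ≈ 5.8334.
y_gold = 5.8334^0.39 ≈ 1.9893, c_gold = y_gold − 0.133·k_gold ≈ 1.2135.
Gain: Δc = 1.2135 − 1.1879 ≈ 0.0256.

Δc ≈ 0.026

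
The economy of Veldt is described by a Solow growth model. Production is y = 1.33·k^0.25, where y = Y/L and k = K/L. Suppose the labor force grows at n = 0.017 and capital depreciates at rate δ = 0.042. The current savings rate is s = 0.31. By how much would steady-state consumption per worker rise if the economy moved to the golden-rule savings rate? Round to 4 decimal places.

Δc ≈ 0.0206

Capital per worker breaks even when investment replaces (n + δ)·k; here n + δ = 0.059.
Current steady state (s = 0.31): k* = (0.31·1.33/0.059)^(1/0.75) ≈ 13.3603, y* = 1.33·13.3603^0.25 ≈ 2.5428, c* = (1−0.31)·2.5428 ≈ 1.7545.
At the golden rule the marginal product of capital equals n+δ: 0.25·1.33·k^(0.25−1) = 0.059. Solving, k_gold = (0.25·1.33/0.059)^(1/0.75) ≈ 10.0289.
y_gold = 1.33·10.0289^0.25 ≈ 2.3668, c_gold = y_gold − 0.059·k_gold ≈ 1.7751.
Gain: Δc = 1.7751 − 1.7545 ≈ 0.0206.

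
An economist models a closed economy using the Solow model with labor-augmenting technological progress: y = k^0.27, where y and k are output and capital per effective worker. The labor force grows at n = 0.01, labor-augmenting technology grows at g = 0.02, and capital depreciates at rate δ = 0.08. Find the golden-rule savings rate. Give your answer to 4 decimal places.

Break-even investment rate: n + g + δ = 0.01 + 0.02 + 0.08 = 0.11.
At the golden rule MPK = n+g+δ, and in any Cobb-Douglas steady state s = (n+g+δ)·k/y = MPK·k/y = capital's share 0.27.

s_gold = 0.2700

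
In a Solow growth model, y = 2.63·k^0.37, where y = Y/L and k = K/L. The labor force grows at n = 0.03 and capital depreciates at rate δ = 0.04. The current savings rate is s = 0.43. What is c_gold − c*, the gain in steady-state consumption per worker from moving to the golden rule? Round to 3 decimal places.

Break-even investment rate: n + δ = 0.03 + 0.04 = 0.07.
Current steady state (s = 0.43): k* = (0.43·2.63/0.07)^(1/0.63) ≈ 82.7900, y* = 2.63·82.7900^0.37 ≈ 13.4774, c* = (1−0.43)·13.4774 ≈ 7.6821.
Setting f'(k) = n+δ gives 0.37·2.63·k^(0.37−1) = 0.07, hence k_gold = (0.37·2.63/0.07)^(1/0.63) ≈ 65.2199.
y_gold = 2.63·65.2199^0.37 ≈ 12.3389, c_gold = y_gold − 0.07·k_gold ≈ 7.7735.
Gain: Δc = 7.7735 − 7.6821 ≈ 0.0914.

Δc ≈ 0.091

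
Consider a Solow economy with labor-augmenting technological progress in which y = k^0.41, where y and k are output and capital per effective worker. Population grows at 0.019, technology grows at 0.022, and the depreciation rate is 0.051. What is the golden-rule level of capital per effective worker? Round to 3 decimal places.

The effective depreciation rate is n + g + δ = 0.019 + 0.022 + 0.051 = 0.092.
Golden rule sets MPK = n+g+δ: 0.41·k^(0.41−1) = 0.092, so k_gold = (0.41/0.092)^(1/0.59) ≈ 12.5891.

k_gold ≈ 12.589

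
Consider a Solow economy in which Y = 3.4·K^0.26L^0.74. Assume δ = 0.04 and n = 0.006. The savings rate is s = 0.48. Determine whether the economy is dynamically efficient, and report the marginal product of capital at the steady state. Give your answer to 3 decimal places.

Capital per worker breaks even when investment replaces (n + δ)·k; here n + δ = 0.046.
Steady-state k*: s·A·k^0.26 = 0.046·k gives k* = (0.48·3.4/0.046)^(1/0.74) ≈ 124.3208.
MPK = 0.26·3.4·124.3208^(-0.74) ≈ 0.0249.
MPK < n+δ = 0.046, so the economy is dynamically inefficient (over-saving).

dynamically inefficient; MPK ≈ 0.025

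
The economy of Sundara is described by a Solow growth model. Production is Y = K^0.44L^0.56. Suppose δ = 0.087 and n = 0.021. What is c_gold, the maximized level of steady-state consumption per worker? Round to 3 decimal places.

c_gold ≈ 1.688

Break-even investment rate: n + δ = 0.021 + 0.087 = 0.108.
Golden rule sets MPK = n+δ: 0.44·k^(0.44−1) = 0.108, so k_gold = (0.44/0.108)^(1/0.56) ≈ 12.2839.
y_gold = 12.2839^0.44 ≈ 3.0151.
c_gold = y_gold − (n+δ)·k_gold = 3.0151 − 0.108·12.2839 ≈ 1.6885.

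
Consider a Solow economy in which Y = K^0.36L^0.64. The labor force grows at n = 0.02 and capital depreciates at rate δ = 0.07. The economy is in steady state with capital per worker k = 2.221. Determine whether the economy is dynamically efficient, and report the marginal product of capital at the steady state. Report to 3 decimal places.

dynamically efficient; MPK ≈ 0.216

Break-even investment rate: n + δ = 0.02 + 0.07 = 0.09.
MPK = 0.36·k^(0.36−1) = 0.36·2.221^(-0.64) ≈ 0.2160.
MPK > 0.09, so the economy is dynamically efficient (under-saving).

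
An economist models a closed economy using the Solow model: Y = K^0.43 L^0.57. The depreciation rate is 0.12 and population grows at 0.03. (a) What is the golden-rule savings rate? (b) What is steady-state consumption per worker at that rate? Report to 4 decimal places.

(a) s_gold = 0.4300; (b) c_gold ≈ 1.2616

The effective depreciation rate is n + δ = 0.03 + 0.12 = 0.15.
For Cobb-Douglas, s_gold equals capital's share: s_gold = 0.43.
Golden rule sets MPK = n+δ: 0.43·k^(0.43−1) = 0.15, so k_gold = (0.43/0.15)^(1/0.57) ≈ 6.3448.
y_gold = 6.3448^0.43 ≈ 2.2133; c_gold = (1−0.43)·y_gold ≈ 1.2616.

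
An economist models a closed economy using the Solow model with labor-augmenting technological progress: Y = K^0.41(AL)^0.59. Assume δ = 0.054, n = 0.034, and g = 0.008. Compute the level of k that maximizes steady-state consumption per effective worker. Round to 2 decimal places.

k_gold ≈ 11.71

The effective depreciation rate is n + g + δ = 0.034 + 0.008 + 0.054 = 0.096.
Maximizing c = f(k) − (n+g+δ)·k gives f'(k) = n+g+δ, i.e. 0.41·k^(0.41−1) = 0.096, so k_gold = (0.41/0.096)^(1/0.59) ≈ 11.7129.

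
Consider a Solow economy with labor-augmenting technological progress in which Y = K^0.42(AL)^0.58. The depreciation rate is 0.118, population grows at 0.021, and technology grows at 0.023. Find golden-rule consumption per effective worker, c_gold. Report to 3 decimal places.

The effective depreciation rate is n + g + δ = 0.021 + 0.023 + 0.118 = 0.162.
Golden rule sets MPK = n+g+δ: 0.42·k^(0.42−1) = 0.162, so k_gold = (0.42/0.162)^(1/0.58) ≈ 5.1681.
y_gold = 5.1681^0.42 ≈ 1.9934.
c_gold = y_gold − (n+g+δ)·k_gold = 1.9934 − 0.162·5.1681 ≈ 1.1562.

c_gold ≈ 1.156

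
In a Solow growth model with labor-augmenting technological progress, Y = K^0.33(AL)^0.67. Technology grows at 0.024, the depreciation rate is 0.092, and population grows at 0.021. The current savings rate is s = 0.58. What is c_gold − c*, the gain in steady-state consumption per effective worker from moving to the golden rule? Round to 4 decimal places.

Δc ≈ 0.1781

n + g + δ = 0.021 + 0.024 + 0.092 = 0.137.
Current steady state (s = 0.58): k* = (0.58/0.137)^(1/0.67) ≈ 8.6176, y* = 8.6176^0.33 ≈ 2.0355, c* = (1−0.58)·2.0355 ≈ 0.8549.
Setting f'(k) = n+g+δ gives 0.33·k^(0.33−1) = 0.137, hence k_gold = (0.33/0.137)^(1/0.67) ≈ 3.7140.
y_gold = 3.7140^0.33 ≈ 1.5419, c_gold = y_gold − 0.137·k_gold ≈ 1.0331.
Gain: Δc = 1.0331 − 0.8549 ≈ 0.1781.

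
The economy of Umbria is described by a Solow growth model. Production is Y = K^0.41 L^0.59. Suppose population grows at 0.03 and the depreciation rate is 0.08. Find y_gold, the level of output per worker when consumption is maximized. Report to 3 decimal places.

n + δ = 0.03 + 0.08 = 0.11.
Golden rule sets MPK = n+δ: 0.41·k^(0.41−1) = 0.11, so k_gold = (0.41/0.11)^(1/0.59) ≈ 9.2995.
Output: y_gold = k_gold^0.41 = 9.2995^0.41 ≈ 2.4950.

y_gold ≈ 2.495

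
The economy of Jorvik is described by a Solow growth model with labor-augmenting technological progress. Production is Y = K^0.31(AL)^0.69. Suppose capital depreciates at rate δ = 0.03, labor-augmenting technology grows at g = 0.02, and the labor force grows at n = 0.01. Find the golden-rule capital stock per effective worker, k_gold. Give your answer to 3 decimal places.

k_gold ≈ 10.805

Capital per effective worker breaks even when investment replaces (n + g + δ)·k; here n + g + δ = 0.06.
At the golden rule the marginal product of capital equals n+g+δ: 0.31·k^(0.31−1) = 0.06. Solving, k_gold = (0.31/0.06)^(1/0.69) ≈ 10.8053.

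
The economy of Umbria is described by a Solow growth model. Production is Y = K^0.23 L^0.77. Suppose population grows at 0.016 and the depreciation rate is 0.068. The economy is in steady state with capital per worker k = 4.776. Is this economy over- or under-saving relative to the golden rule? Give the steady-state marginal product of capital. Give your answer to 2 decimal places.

Capital per worker breaks even when investment replaces (n + δ)·k; here n + δ = 0.084.
MPK = 0.23·k^(0.23−1) = 0.23·4.776^(-0.77) ≈ 0.0690.
MPK < 0.084, so the economy is dynamically inefficient (over-saving).

over-saving; MPK ≈ 0.07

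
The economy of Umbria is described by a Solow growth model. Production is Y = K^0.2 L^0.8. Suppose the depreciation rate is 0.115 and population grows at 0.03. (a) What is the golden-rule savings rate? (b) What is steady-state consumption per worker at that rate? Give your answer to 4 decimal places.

The effective depreciation rate is n + δ = 0.03 + 0.115 = 0.145.
For Cobb-Douglas, s_gold equals capital's share: s_gold = 0.2.
Maximizing c = f(k) − (n+δ)·k gives f'(k) = n+δ, i.e. 0.2·k^(0.2−1) = 0.145, so k_gold = (0.2/0.145)^(1/0.8) ≈ 1.4948.
y_gold = 1.4948^0.2 ≈ 1.0837; c_gold = (1−0.2)·y_gold ≈ 0.8670.

(a) s_gold = 0.2000; (b) c_gold ≈ 0.8670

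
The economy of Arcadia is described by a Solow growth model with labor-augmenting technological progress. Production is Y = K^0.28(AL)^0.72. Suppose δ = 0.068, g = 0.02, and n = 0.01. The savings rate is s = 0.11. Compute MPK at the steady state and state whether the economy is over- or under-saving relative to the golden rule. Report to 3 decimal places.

under-saving; MPK ≈ 0.249

n + g + δ = 0.01 + 0.02 + 0.068 = 0.098.
Steady-state k*: s·k^0.28 = 0.098·k gives k* = (0.11/0.098)^(1/0.72) ≈ 1.1740.
MPK = 0.28·1.1740^(-0.72) ≈ 0.2495.
MPK > n+g+δ = 0.098, so the economy is dynamically efficient (under-saving).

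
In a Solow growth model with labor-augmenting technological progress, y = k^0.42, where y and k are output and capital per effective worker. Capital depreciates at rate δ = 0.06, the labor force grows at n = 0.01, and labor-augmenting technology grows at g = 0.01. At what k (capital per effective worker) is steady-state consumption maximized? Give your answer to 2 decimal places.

n + g + δ = 0.01 + 0.01 + 0.06 = 0.08.
At the golden rule the marginal product of capital equals n+g+δ: 0.42·k^(0.42−1) = 0.08. Solving, k_gold = (0.42/0.08)^(1/0.58) ≈ 17.4443.

k_gold ≈ 17.44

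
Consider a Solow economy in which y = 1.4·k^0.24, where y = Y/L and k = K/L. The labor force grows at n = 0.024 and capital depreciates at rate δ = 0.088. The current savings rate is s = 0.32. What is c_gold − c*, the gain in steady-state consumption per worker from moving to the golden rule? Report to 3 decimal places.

Δc ≈ 0.030

Capital per worker breaks even when investment replaces (n + δ)·k; here n + δ = 0.112.
Current steady state (s = 0.32): k* = (0.32·1.4/0.112)^(1/0.76) ≈ 6.1970, y* = 1.4·6.1970^0.24 ≈ 2.1690, c* = (1−0.32)·2.1690 ≈ 1.4749.
At the golden rule the marginal product of capital equals n+δ: 0.24·1.4·k^(0.24−1) = 0.112. Solving, k_gold = (0.24·1.4/0.112)^(1/0.76) ≈ 4.2442.
y_gold = 1.4·4.2442^0.24 ≈ 1.9806, c_gold = y_gold − 0.112·k_gold ≈ 1.5053.
Gain: Δc = 1.5053 − 1.4749 ≈ 0.0304.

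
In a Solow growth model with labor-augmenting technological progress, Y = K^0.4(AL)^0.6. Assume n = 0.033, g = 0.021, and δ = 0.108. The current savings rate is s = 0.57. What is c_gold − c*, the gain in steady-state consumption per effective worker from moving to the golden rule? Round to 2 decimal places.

Δc ≈ 0.10

Capital per effective worker breaks even when investment replaces (n + g + δ)·k; here n + g + δ = 0.162.
Current steady state (s = 0.57): k* = (0.57/0.162)^(1/0.6) ≈ 8.1395, y* = 8.1395^0.4 ≈ 2.3133, c* = (1−0.57)·2.3133 ≈ 0.9947.
Maximizing c = f(k) − (n+g+δ)·k gives f'(k) = n+g+δ, i.e. 0.4·k^(0.4−1) = 0.162, so k_gold = (0.4/0.162)^(1/0.6) ≈ 4.5107.
y_gold = 4.5107^0.4 ≈ 1.8268, c_gold = y_gold − 0.162·k_gold ≈ 1.0961.
Gain: Δc = 1.0961 − 0.9947 ≈ 0.1014.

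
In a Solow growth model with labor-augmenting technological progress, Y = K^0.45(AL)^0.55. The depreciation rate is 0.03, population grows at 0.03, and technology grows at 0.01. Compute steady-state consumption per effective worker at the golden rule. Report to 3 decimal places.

The effective depreciation rate is n + g + δ = 0.03 + 0.01 + 0.03 = 0.07.
Setting f'(k) = n+g+δ gives 0.45·k^(0.45−1) = 0.07, hence k_gold = (0.45/0.07)^(1/0.55) ≈ 29.4645.
y_gold = 29.4645^0.45 ≈ 4.5834.
c_gold = y_gold − (n+g+δ)·k_gold = 4.5834 − 0.07·29.4645 ≈ 2.5209.

c_gold ≈ 2.521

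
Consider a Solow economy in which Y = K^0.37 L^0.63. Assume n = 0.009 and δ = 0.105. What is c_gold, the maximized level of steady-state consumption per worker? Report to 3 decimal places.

c_gold ≈ 1.258

The effective depreciation rate is n + δ = 0.009 + 0.105 = 0.114.
Setting f'(k) = n+δ gives 0.37·k^(0.37−1) = 0.114, hence k_gold = (0.37/0.114)^(1/0.63) ≈ 6.4801.
y_gold = 6.4801^0.37 ≈ 1.9966.
c_gold = y_gold − (n+δ)·k_gold = 1.9966 − 0.114·6.4801 ≈ 1.2578.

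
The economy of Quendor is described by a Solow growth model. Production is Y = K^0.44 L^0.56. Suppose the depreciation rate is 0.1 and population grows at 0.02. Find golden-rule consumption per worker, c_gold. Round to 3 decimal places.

c_gold ≈ 1.554

Capital per worker breaks even when investment replaces (n + δ)·k; here n + δ = 0.12.
Golden rule sets MPK = n+δ: 0.44·k^(0.44−1) = 0.12, so k_gold = (0.44/0.12)^(1/0.56) ≈ 10.1772.
y_gold = 10.1772^0.44 ≈ 2.7756.
c_gold = y_gold − (n+δ)·k_gold = 2.7756 − 0.12·10.1772 ≈ 1.5543.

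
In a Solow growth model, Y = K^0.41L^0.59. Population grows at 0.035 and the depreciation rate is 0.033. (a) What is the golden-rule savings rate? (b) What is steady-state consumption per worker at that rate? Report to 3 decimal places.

(a) s_gold = 0.410; (b) c_gold ≈ 2.056

Break-even investment rate: n + δ = 0.035 + 0.033 = 0.068.
For Cobb-Douglas, s_gold equals capital's share: s_gold = 0.41.
Golden rule sets MPK = n+δ: 0.41·k^(0.41−1) = 0.068, so k_gold = (0.41/0.068)^(1/0.59) ≈ 21.0136.
y_gold = 21.0136^0.41 ≈ 3.4852; c_gold = (1−0.41)·y_gold ≈ 2.0563.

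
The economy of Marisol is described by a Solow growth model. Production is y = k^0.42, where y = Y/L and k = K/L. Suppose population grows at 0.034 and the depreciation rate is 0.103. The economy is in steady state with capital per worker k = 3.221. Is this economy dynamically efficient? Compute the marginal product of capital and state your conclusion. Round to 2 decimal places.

Break-even investment rate: n + δ = 0.034 + 0.103 = 0.137.
MPK = 0.42·k^(0.42−1) = 0.42·3.221^(-0.58) ≈ 0.2131.
MPK > 0.137, so the economy is dynamically efficient (under-saving).

dynamically efficient; MPK ≈ 0.21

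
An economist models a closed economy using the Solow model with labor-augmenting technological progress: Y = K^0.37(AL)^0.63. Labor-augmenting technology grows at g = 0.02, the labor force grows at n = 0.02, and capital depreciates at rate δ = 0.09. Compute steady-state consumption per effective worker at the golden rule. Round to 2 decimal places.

n + g + δ = 0.02 + 0.02 + 0.09 = 0.13.
Golden rule sets MPK = n+g+δ: 0.37·k^(0.37−1) = 0.13, so k_gold = (0.37/0.13)^(1/0.63) ≈ 5.2607.
y_gold = 5.2607^0.37 ≈ 1.8484.
c_gold = y_gold − (n+g+δ)·k_gold = 1.8484 − 0.13·5.2607 ≈ 1.1645.

c_gold ≈ 1.16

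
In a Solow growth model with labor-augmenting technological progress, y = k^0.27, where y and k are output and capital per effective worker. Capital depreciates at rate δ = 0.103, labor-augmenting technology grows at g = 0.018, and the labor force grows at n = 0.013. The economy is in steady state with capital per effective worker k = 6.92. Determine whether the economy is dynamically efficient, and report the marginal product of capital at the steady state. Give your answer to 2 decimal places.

n + g + δ = 0.013 + 0.018 + 0.103 = 0.134.
MPK = 0.27·k^(0.27−1) = 0.27·6.92^(-0.73) ≈ 0.0658.
MPK < 0.134, so the economy is dynamically inefficient (over-saving).

dynamically inefficient; MPK ≈ 0.07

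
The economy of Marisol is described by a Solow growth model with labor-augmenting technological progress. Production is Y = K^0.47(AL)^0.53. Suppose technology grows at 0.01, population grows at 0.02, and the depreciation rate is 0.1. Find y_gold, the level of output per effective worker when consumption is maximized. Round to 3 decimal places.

y_gold ≈ 3.126

Break-even investment rate: n + g + δ = 0.02 + 0.01 + 0.1 = 0.13.
Golden rule sets MPK = n+g+δ: 0.47·k^(0.47−1) = 0.13, so k_gold = (0.47/0.13)^(1/0.53) ≈ 11.3011.
Output: y_gold = k_gold^0.47 = 11.3011^0.47 ≈ 3.1258.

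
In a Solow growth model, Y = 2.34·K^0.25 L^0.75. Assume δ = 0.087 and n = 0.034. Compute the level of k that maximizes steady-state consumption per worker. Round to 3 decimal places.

Break-even investment rate: n + δ = 0.034 + 0.087 = 0.121.
Setting f'(k) = n+δ gives 0.25·2.34·k^(0.25−1) = 0.121, hence k_gold = (0.25·2.34/0.121)^(1/0.75) ≈ 8.1751.

k_gold ≈ 8.175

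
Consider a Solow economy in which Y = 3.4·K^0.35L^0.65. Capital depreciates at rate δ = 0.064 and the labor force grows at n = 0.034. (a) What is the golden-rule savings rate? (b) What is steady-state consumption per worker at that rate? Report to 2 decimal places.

n + δ = 0.034 + 0.064 = 0.098.
For Cobb-Douglas, s_gold equals capital's share: s_gold = 0.35.
Setting f'(k) = n+δ gives 0.35·3.4·k^(0.35−1) = 0.098, hence k_gold = (0.35·3.4/0.098)^(1/0.65) ≈ 46.5786.
y_gold = 3.4·46.5786^0.35 ≈ 13.0420; c_gold = (1−0.35)·y_gold ≈ 8.4773.

(a) s_gold = 0.35; (b) c_gold ≈ 8.48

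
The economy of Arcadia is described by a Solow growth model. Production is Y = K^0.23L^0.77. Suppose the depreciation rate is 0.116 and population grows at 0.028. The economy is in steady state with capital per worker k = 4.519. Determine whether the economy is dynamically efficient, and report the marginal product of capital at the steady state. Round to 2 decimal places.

dynamically inefficient; MPK ≈ 0.07

n + δ = 0.028 + 0.116 = 0.144.
MPK = 0.23·k^(0.23−1) = 0.23·4.519^(-0.77) ≈ 0.0720.
MPK < 0.144, so the economy is dynamically inefficient (over-saving).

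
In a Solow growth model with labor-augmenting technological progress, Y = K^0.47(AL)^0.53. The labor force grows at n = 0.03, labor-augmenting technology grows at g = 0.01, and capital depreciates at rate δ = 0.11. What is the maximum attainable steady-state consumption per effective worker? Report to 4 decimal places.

The effective depreciation rate is n + g + δ = 0.03 + 0.01 + 0.11 = 0.15.
At the golden rule the marginal product of capital equals n+g+δ: 0.47·k^(0.47−1) = 0.15. Solving, k_gold = (0.47/0.15)^(1/0.53) ≈ 8.6270.
y_gold = 8.6270^0.47 ≈ 2.7533.
c_gold = y_gold − (n+g+δ)·k_gold = 2.7533 − 0.15·8.6270 ≈ 1.4593.

c_gold ≈ 1.4593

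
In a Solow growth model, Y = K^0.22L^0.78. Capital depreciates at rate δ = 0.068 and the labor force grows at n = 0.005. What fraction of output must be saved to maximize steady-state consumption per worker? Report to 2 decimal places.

s_gold = 0.22

Capital per worker breaks even when investment replaces (n + δ)·k; here n + δ = 0.073.
At the golden rule MPK = n+δ, and in any Cobb-Douglas steady state s = (n+δ)·k/y = MPK·k/y = capital's share 0.22.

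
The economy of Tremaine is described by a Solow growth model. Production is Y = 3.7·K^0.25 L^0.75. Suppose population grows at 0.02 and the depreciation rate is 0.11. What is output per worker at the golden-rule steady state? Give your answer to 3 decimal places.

Capital per worker breaks even when investment replaces (n + δ)·k; here n + δ = 0.13.
Setting f'(k) = n+δ gives 0.25·3.7·k^(0.25−1) = 0.13, hence k_gold = (0.25·3.7/0.13)^(1/0.75) ≈ 13.6856.
Output: y_gold = 3.7·k_gold^0.25 = 3.7·13.6856^0.25 ≈ 7.1165.

y_gold ≈ 7.117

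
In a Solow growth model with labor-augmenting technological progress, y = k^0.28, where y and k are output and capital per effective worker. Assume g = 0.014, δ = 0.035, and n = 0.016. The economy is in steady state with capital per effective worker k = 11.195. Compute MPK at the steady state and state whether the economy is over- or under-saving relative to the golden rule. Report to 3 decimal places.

over-saving; MPK ≈ 0.049

Break-even investment rate: n + g + δ = 0.016 + 0.014 + 0.035 = 0.065.
MPK = 0.28·k^(0.28−1) = 0.28·11.195^(-0.72) ≈ 0.0492.
MPK < 0.065, so the economy is dynamically inefficient (over-saving).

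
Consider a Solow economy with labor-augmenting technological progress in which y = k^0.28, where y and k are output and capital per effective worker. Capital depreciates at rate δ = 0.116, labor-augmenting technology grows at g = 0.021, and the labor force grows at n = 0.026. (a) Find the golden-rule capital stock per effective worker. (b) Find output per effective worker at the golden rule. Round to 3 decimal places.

Capital per effective worker breaks even when investment replaces (n + g + δ)·k; here n + g + δ = 0.163.
At the golden rule the marginal product of capital equals n+g+δ: 0.28·k^(0.28−1) = 0.163. Solving, k_gold = (0.28/0.163)^(1/0.72) ≈ 2.1201.
y_gold = 2.1201^0.28 ≈ 1.2342.

(a) k_gold ≈ 2.120; (b) y_gold ≈ 1.234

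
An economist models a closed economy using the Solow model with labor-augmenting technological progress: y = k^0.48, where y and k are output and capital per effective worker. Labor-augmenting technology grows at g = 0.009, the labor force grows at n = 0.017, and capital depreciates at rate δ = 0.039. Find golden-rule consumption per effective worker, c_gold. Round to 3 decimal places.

c_gold ≈ 3.293

n + g + δ = 0.017 + 0.009 + 0.039 = 0.065.
At the golden rule the marginal product of capital equals n+g+δ: 0.48·k^(0.48−1) = 0.065. Solving, k_gold = (0.48/0.065)^(1/0.52) ≈ 46.7586.
y_gold = 46.7586^0.48 ≈ 6.3319.
c_gold = y_gold − (n+g+δ)·k_gold = 6.3319 − 0.065·46.7586 ≈ 3.2926.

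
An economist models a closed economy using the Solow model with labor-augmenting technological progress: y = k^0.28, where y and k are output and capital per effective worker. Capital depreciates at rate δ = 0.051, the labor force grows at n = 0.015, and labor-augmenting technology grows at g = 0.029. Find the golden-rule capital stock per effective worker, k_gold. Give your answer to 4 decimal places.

k_gold ≈ 4.4874

The effective depreciation rate is n + g + δ = 0.015 + 0.029 + 0.051 = 0.095.
Setting f'(k) = n+g+δ gives 0.28·k^(0.28−1) = 0.095, hence k_gold = (0.28/0.095)^(1/0.72) ≈ 4.4874.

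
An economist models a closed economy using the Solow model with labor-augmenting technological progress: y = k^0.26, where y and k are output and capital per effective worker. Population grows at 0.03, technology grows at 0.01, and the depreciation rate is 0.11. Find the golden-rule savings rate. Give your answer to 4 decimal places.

s_gold = 0.2600

The effective depreciation rate is n + g + δ = 0.03 + 0.01 + 0.11 = 0.15.
At the golden rule MPK = n+g+δ, and in any Cobb-Douglas steady state s = (n+g+δ)·k/y = MPK·k/y = capital's share 0.26.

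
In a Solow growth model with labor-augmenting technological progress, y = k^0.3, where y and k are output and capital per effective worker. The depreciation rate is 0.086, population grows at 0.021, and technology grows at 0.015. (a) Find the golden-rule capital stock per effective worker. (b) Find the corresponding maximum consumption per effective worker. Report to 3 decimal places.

(a) k_gold ≈ 3.616; (b) c_gold ≈ 1.029

Break-even investment rate: n + g + δ = 0.021 + 0.015 + 0.086 = 0.122.
Golden rule sets MPK = n+g+δ: 0.3·k^(0.3−1) = 0.122, so k_gold = (0.3/0.122)^(1/0.7) ≈ 3.6160.
y_gold = 3.6160^0.3 ≈ 1.4705; c_gold = y_gold − 0.122·k_gold ≈ 1.0294.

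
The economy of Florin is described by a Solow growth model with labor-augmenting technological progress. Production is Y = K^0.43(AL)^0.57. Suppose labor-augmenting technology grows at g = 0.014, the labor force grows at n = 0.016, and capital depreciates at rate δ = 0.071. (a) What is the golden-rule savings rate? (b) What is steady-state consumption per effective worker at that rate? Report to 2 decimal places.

Capital per effective worker breaks even when investment replaces (n + g + δ)·k; here n + g + δ = 0.101.
For Cobb-Douglas, s_gold equals capital's share: s_gold = 0.43.
Maximizing c = f(k) − (n+g+δ)·k gives f'(k) = n+g+δ, i.e. 0.43·k^(0.43−1) = 0.101, so k_gold = (0.43/0.101)^(1/0.57) ≈ 12.6989.
y_gold = 12.6989^0.43 ≈ 2.9828; c_gold = (1−0.43)·y_gold ≈ 1.7002.

(a) s_gold = 0.43; (b) c_gold ≈ 1.70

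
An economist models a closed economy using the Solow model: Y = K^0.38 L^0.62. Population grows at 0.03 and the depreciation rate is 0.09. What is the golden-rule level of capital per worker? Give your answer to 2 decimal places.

k_gold ≈ 6.42

Capital per worker breaks even when investment replaces (n + δ)·k; here n + δ = 0.12.
Golden rule sets MPK = n+δ: 0.38·k^(0.38−1) = 0.12, so k_gold = (0.38/0.12)^(1/0.62) ≈ 6.4183.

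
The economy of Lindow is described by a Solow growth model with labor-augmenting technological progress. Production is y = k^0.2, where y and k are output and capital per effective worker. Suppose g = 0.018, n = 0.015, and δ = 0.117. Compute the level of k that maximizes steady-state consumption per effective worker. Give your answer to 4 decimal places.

n + g + δ = 0.015 + 0.018 + 0.117 = 0.15.
Setting f'(k) = n+g+δ gives 0.2·k^(0.2−1) = 0.15, hence k_gold = (0.2/0.15)^(1/0.8) ≈ 1.4328.

k_gold ≈ 1.4328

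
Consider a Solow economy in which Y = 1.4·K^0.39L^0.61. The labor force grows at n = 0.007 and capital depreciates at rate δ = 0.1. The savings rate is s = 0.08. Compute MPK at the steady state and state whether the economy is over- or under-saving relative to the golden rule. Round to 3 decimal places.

n + δ = 0.007 + 0.1 = 0.107.
Steady-state k*: s·A·k^0.39 = 0.107·k gives k* = (0.08·1.4/0.107)^(1/0.61) ≈ 1.0777.
MPK = 0.39·1.4·1.0777^(-0.61) ≈ 0.5216.
MPK > n+δ = 0.107, so the economy is dynamically efficient (under-saving).

under-saving; MPK ≈ 0.522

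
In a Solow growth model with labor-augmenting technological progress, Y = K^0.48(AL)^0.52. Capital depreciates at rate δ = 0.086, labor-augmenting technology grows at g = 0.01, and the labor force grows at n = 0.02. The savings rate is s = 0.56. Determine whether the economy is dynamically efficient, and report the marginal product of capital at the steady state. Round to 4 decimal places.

dynamically inefficient; MPK ≈ 0.0994

n + g + δ = 0.02 + 0.01 + 0.086 = 0.116.
Steady-state k*: s·k^0.48 = 0.116·k gives k* = (0.56/0.116)^(1/0.52) ≈ 20.6474.
MPK = 0.48·20.6474^(-0.52) ≈ 0.0994.
MPK < n+g+δ = 0.116, so the economy is dynamically inefficient (over-saving).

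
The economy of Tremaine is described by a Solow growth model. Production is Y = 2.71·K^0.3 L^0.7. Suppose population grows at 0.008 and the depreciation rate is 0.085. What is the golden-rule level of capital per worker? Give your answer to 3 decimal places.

n + δ = 0.008 + 0.085 = 0.093.
Maximizing c = f(k) − (n+δ)·k gives f'(k) = n+δ, i.e. 0.3·2.71·k^(0.3−1) = 0.093, so k_gold = (0.3·2.71/0.093)^(1/0.7) ≈ 22.1388.

k_gold ≈ 22.139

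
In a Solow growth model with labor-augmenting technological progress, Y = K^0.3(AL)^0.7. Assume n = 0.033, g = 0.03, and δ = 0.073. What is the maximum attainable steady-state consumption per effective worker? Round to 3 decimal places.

c_gold ≈ 0.983

Break-even investment rate: n + g + δ = 0.033 + 0.03 + 0.073 = 0.136.
Maximizing c = f(k) − (n+g+δ)·k gives f'(k) = n+g+δ, i.e. 0.3·k^(0.3−1) = 0.136, so k_gold = (0.3/0.136)^(1/0.7) ≈ 3.0962.
y_gold = 3.0962^0.3 ≈ 1.4036.
c_gold = y_gold − (n+g+δ)·k_gold = 1.4036 − 0.136·3.0962 ≈ 0.9825.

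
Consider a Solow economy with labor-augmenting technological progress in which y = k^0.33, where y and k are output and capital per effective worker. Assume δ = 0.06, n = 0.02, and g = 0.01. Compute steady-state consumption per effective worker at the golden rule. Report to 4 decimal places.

c_gold ≈ 1.2706

Break-even investment rate: n + g + δ = 0.02 + 0.01 + 0.06 = 0.09.
Golden rule sets MPK = n+g+δ: 0.33·k^(0.33−1) = 0.09, so k_gold = (0.33/0.09)^(1/0.67) ≈ 6.9534.
y_gold = 6.9534^0.33 ≈ 1.8964.
c_gold = y_gold − (n+g+δ)·k_gold = 1.8964 − 0.09·6.9534 ≈ 1.2706.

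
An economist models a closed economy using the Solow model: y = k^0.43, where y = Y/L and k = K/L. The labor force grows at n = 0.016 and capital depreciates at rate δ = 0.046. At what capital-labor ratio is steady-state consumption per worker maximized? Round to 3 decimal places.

k_gold ≈ 29.893

n + δ = 0.016 + 0.046 = 0.062.
Golden rule sets MPK = n+δ: 0.43·k^(0.43−1) = 0.062, so k_gold = (0.43/0.062)^(1/0.57) ≈ 29.8933.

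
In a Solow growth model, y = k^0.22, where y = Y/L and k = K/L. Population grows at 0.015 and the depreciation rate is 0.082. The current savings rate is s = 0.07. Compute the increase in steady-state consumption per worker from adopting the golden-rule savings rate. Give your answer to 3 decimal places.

Δc ≈ 0.134

n + δ = 0.015 + 0.082 = 0.097.
Current steady state (s = 0.07): k* = (0.07/0.097)^(1/0.78) ≈ 0.6582, y* = 0.6582^0.22 ≈ 0.9121, c* = (1−0.07)·0.9121 ≈ 0.8482.
Setting f'(k) = n+δ gives 0.22·k^(0.22−1) = 0.097, hence k_gold = (0.22/0.097)^(1/0.78) ≈ 2.8573.
y_gold = 2.8573^0.22 ≈ 1.2598, c_gold = y_gold − 0.097·k_gold ≈ 0.9827.
Gain: Δc = 0.9827 − 0.8482 ≈ 0.1344.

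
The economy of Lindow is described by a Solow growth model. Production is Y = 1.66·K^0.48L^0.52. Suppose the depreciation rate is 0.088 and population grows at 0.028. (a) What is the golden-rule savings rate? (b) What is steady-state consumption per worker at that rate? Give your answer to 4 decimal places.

The effective depreciation rate is n + δ = 0.028 + 0.088 = 0.116.
For Cobb-Douglas, s_gold equals capital's share: s_gold = 0.48.
Golden rule sets MPK = n+δ: 0.48·1.66·k^(0.48−1) = 0.116, so k_gold = (0.48·1.66/0.116)^(1/0.52) ≈ 40.6824.
y_gold = 1.66·40.6824^0.48 ≈ 9.8316; c_gold = (1−0.48)·y_gold ≈ 5.1124.

(a) s_gold = 0.4800; (b) c_gold ≈ 5.1124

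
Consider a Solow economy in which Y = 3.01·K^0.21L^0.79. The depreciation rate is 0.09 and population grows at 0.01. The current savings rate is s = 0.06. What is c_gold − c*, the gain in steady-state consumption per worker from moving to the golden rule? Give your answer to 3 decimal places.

The effective depreciation rate is n + δ = 0.01 + 0.09 = 0.1.
Current steady state (s = 0.06): k* = (0.06·3.01/0.1)^(1/0.79) ≈ 2.1133, y* = 3.01·2.1133^0.21 ≈ 3.5222, c* = (1−0.06)·3.5222 ≈ 3.3108.
Maximizing c = f(k) − (n+δ)·k gives f'(k) = n+δ, i.e. 0.21·3.01·k^(0.21−1) = 0.1, so k_gold = (0.21·3.01/0.1)^(1/0.79) ≈ 10.3194.
y_gold = 3.01·10.3194^0.21 ≈ 4.9140, c_gold = y_gold − 0.1·k_gold ≈ 3.8820.
Gain: Δc = 3.8820 − 3.3108 ≈ 0.5712.

Δc ≈ 0.571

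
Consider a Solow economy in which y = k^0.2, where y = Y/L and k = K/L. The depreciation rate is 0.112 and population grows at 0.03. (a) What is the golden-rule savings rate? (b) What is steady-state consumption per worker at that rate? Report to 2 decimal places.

(a) s_gold = 0.20; (b) c_gold ≈ 0.87

The effective depreciation rate is n + δ = 0.03 + 0.112 = 0.142.
For Cobb-Douglas, s_gold equals capital's share: s_gold = 0.2.
At the golden rule the marginal product of capital equals n+δ: 0.2·k^(0.2−1) = 0.142. Solving, k_gold = (0.2/0.142)^(1/0.8) ≈ 1.5344.
y_gold = 1.5344^0.2 ≈ 1.0894; c_gold = (1−0.2)·y_gold ≈ 0.8715.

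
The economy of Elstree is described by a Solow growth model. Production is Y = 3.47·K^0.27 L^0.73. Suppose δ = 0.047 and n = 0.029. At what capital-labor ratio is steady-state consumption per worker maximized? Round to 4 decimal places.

The effective depreciation rate is n + δ = 0.029 + 0.047 = 0.076.
Maximizing c = f(k) − (n+δ)·k gives f'(k) = n+δ, i.e. 0.27·3.47·k^(0.27−1) = 0.076, so k_gold = (0.27·3.47/0.076)^(1/0.73) ≈ 31.2144.

k_gold ≈ 31.2144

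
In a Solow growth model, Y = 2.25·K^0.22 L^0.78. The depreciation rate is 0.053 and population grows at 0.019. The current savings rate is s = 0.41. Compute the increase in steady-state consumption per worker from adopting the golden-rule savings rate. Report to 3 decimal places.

Δc ≈ 0.297

Break-even investment rate: n + δ = 0.019 + 0.053 = 0.072.
Current steady state (s = 0.41): k* = (0.41·2.25/0.072)^(1/0.78) ≈ 26.3053, y* = 2.25·26.3053^0.22 ≈ 4.6195, c* = (1−0.41)·4.6195 ≈ 2.7255.
Golden rule sets MPK = n+δ: 0.22·2.25·k^(0.22−1) = 0.072, so k_gold = (0.22·2.25/0.072)^(1/0.78) ≈ 11.8420.
y_gold = 2.25·11.8420^0.22 ≈ 3.8756, c_gold = y_gold − 0.072·k_gold ≈ 3.0229.
Gain: Δc = 3.0229 − 2.7255 ≈ 0.2975.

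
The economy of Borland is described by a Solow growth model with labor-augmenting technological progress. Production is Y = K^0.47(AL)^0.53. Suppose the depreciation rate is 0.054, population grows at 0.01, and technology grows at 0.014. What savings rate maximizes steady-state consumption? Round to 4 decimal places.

s_gold = 0.4700

n + g + δ = 0.01 + 0.014 + 0.054 = 0.078.
At the golden rule MPK = n+g+δ, and in any Cobb-Douglas steady state s = (n+g+δ)·k/y = MPK·k/y = capital's share 0.47.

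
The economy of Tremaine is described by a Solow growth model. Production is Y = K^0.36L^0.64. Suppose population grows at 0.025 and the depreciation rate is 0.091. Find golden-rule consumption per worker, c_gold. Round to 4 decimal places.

The effective depreciation rate is n + δ = 0.025 + 0.091 = 0.116.
Setting f'(k) = n+δ gives 0.36·k^(0.36−1) = 0.116, hence k_gold = (0.36/0.116)^(1/0.64) ≈ 5.8682.
y_gold = 5.8682^0.36 ≈ 1.8909.
c_gold = y_gold − (n+δ)·k_gold = 1.8909 − 0.116·5.8682 ≈ 1.2102.

c_gold ≈ 1.2102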